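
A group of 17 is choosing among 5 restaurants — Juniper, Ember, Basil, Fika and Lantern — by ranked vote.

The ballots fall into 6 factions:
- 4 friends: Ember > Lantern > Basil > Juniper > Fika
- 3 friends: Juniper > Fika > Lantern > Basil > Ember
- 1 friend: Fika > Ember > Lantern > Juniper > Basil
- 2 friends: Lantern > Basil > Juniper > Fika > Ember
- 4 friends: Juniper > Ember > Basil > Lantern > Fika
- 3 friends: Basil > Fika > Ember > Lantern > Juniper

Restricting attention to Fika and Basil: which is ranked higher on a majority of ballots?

Ballots ranking Fika above Basil: 3 + 1 = 4.
Ballots ranking Basil above Fika: 17 − 4 = 13.
Basil wins the head-to-head 13–4.

Basil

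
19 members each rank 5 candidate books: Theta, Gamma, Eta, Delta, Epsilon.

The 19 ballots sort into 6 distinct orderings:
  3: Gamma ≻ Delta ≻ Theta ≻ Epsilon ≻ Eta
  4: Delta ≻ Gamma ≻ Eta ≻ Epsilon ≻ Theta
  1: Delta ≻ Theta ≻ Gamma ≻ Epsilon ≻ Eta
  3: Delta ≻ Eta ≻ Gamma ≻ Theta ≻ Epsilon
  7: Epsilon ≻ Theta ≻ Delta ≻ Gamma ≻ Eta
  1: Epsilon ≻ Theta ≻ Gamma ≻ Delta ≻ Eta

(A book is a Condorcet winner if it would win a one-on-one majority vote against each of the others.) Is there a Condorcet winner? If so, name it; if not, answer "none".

Head-to-head results (19 members):
Theta vs Gamma: 1+7+1 = 9 for Theta, 10 for Gamma — Gamma by 10–9.
Theta vs Eta: Theta wins 12–7.
Theta–Delta: Delta 11–8.
Theta vs Epsilon: Theta is ranked higher on 3+1+3 = 7 ballots, Epsilon on 12. Epsilon wins 12–7.
Gamma vs Eta: Gamma wins 16–3.
Gamma vs Delta: Delta wins 15–4.
Gamma vs Epsilon: Gamma wins 11–8.
Eta–Delta: Delta 19–0.
Eta vs Epsilon: Eta preferred on 4+3 = 7 ballots; Epsilon wins 12–7.
Delta vs Epsilon: Delta wins 11–8.
Delta beats each of Theta, Gamma, Eta, Epsilon — Delta is the Condorcet winner.

Delta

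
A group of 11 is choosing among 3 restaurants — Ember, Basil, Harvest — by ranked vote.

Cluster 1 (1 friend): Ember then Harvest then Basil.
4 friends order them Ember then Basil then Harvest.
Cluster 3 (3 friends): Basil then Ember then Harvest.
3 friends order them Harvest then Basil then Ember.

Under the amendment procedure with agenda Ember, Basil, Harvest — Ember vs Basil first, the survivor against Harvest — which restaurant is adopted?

Basil

Round 1: Ember vs Basil — 5–6, Basil advances.
Round 2: Basil vs Harvest — 7–4, Basil advances.
The agenda winner is Basil.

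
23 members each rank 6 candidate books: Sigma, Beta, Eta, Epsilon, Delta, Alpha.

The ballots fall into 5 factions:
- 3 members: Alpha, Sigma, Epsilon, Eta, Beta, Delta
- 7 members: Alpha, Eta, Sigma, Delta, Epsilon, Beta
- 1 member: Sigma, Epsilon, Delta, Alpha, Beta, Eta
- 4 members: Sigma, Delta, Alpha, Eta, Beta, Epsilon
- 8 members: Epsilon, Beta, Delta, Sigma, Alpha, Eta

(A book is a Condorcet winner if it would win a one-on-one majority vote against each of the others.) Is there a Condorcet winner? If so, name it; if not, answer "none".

Check each pair by majority over 23 ballots:
Sigma vs Beta: 3+7+1+4 = 15 for Sigma, 8 for Beta — Sigma by 15–8.
Sigma vs Eta: 16 to 7, Sigma.
Sigma vs Epsilon: Sigma is ranked higher on 3+7+1+4 = 15 ballots, Epsilon on 8. Sigma wins 15–8.
Sigma vs Delta: 3+7+1+4 = 15 for Sigma, 8 for Delta — Sigma by 15–8.
Sigma vs Alpha: 1+4+8 = 13 for Sigma, 10 for Alpha — Sigma by 13–10.
Beta vs Eta: 9 to 14, Eta.
Beta vs Epsilon: 4 to 19, Epsilon.
Beta vs Delta: Beta is ranked higher on 3+8 = 11 ballots, Delta on 12. Delta wins 12–11.
Beta vs Alpha: Beta preferred on 8 ballots; Alpha wins 15–8.
Eta vs Epsilon: Eta is ranked higher on 7+4 = 11 ballots, Epsilon on 12. Epsilon wins 12–11.
Eta vs Delta: Eta is ranked higher on 3+7 = 10 ballots, Delta on 13. Delta wins 13–10.
Eta vs Alpha: Eta is ranked higher on 0 ballots, Alpha on 23. Alpha wins 23–0.
Epsilon vs Delta: 12 to 11, Epsilon.
Epsilon vs Alpha: 9 to 14, Alpha.
Delta vs Alpha: Delta is ranked higher on 1+4+8 = 13 ballots, Alpha on 10. Delta wins 13–10.
Sigma beats each of Beta, Eta, Epsilon, Delta, Alpha — Sigma is the Condorcet winner.

Sigma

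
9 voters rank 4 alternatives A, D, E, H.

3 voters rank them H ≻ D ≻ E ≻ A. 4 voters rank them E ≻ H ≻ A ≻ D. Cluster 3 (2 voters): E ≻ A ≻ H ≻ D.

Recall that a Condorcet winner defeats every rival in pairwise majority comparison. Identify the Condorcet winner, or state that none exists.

Head-to-head results (9 voters):
A vs D: A preferred on 4+2 = 6 ballots; A wins 6–3.
A vs E: A preferred on 0 ballots; E wins 9–0.
A vs H: 2 to 7, H.
D vs E: 3 to 6, E.
D vs H: D is ranked higher on 0 ballots, H on 9. H wins 9–0.
E vs H: 4+2 = 6 for E, 3 for H — E by 6–3.
E defeats every rival head-to-head and is the Condorcet winner.

E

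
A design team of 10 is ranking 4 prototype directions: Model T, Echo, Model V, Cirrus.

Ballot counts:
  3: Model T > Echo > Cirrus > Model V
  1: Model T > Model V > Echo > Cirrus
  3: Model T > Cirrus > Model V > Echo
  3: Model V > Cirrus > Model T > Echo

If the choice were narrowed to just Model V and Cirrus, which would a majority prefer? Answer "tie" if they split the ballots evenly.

Cirrus

Ballots ranking Model V above Cirrus: 1 + 3 = 4.
Ballots ranking Cirrus above Model V: 10 − 4 = 6.
Cirrus wins the head-to-head 6–4.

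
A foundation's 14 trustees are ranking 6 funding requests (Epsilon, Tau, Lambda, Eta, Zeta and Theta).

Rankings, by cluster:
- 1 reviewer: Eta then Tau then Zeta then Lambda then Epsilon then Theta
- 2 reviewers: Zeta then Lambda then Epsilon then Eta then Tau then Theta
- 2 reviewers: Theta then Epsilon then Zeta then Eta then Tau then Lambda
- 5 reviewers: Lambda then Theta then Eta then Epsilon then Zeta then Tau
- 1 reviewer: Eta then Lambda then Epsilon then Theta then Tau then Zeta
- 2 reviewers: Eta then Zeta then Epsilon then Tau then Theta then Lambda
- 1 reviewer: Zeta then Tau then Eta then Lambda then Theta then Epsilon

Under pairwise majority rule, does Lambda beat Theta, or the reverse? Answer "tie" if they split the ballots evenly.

Lambda

Ballots ranking Lambda above Theta: 1 + 2 + 5 + 1 + 1 = 10.
Ballots ranking Theta above Lambda: 14 − 10 = 4.
Lambda wins the head-to-head 10–4.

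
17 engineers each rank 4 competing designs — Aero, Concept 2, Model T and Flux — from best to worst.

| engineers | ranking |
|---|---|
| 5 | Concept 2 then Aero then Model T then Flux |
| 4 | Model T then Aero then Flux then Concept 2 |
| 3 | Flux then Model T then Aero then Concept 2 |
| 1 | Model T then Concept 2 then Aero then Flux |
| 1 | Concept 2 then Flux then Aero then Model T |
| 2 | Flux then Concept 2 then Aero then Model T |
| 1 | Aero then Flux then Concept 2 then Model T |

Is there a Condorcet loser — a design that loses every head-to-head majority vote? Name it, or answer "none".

none

Head-to-head results (17 engineers):
Aero vs Concept 2: Aero is ranked higher on 4+3+1 = 8 ballots, Concept 2 on 9. Concept 2 wins 9–8.
Aero vs Model T: Aero wins 9–8.
Aero vs Flux: Aero preferred on 5+4+1+1 = 11 ballots; Aero wins 11–6.
Concept 2 vs Model T: Concept 2 preferred on 5+1+2+1 = 9 ballots; Concept 2 wins 9–8.
Concept 2 vs Flux: Flux wins 10–7.
Model T vs Flux: 5+4+1 = 10 for Model T, 7 for Flux — Model T by 10–7.
No design is winless: Aero beats Model T; Concept 2 beats Aero; Model T beats Flux; Flux beats Concept 2. There is no Condorcet loser.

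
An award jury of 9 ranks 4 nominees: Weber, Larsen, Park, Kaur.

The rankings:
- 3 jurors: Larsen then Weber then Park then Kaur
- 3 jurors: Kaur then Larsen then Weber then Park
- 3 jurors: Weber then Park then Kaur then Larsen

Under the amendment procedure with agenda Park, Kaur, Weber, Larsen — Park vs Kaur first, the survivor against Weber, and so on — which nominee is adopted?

Round 1: Park vs Kaur — 6–3, Park advances.
Round 2: Park vs Weber — 0–9, Weber advances.
Round 3: Weber vs Larsen — 3–6, Larsen advances.
Larsen survives the agenda.

Larsen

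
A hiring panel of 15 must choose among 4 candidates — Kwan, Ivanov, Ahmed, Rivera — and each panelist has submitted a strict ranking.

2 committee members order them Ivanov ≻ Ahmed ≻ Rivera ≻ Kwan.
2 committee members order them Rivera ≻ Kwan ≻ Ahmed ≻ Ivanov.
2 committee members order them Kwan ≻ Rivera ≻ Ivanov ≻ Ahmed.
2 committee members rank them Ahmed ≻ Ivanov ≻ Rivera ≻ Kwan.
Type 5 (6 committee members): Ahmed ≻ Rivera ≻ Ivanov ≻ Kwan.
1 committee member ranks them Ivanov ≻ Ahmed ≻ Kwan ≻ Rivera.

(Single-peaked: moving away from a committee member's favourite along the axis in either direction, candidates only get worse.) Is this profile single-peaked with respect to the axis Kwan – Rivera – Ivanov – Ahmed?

no

Axis positions: Kwan=1, Rivera=2, Ivanov=3, Ahmed=4.
Type 1 (peak Ivanov at position 3): ranking walks positions 3-4-2-1, expanding outward from the peak — single-peaked.
Type 2: ranking walks positions 2-1-4-3; Ahmed is ranked above Ivanov even though Ivanov lies between Ahmed and the peak Rivera on the axis — preferences dip and rise again. Not single-peaked.
Type 3 (peak Kwan at position 1): ranking walks positions 1-2-3-4, expanding outward from the peak — single-peaked.
Type 4 (peak Ahmed at position 4): ranking walks positions 4-3-2-1, expanding outward from the peak — single-peaked.
Type 5: ranking walks positions 4-2-3-1; Rivera is ranked above Ivanov even though Ivanov lies between Rivera and the peak Ahmed on the axis — preferences dip and rise again. Not single-peaked.
Type 6: ranking walks positions 3-4-1-2; Kwan is ranked above Rivera even though Rivera lies between Kwan and the peak Ivanov on the axis — preferences dip and rise again. Not single-peaked.
Type 2 violates single-peakedness, so the profile is not single-peaked on this axis.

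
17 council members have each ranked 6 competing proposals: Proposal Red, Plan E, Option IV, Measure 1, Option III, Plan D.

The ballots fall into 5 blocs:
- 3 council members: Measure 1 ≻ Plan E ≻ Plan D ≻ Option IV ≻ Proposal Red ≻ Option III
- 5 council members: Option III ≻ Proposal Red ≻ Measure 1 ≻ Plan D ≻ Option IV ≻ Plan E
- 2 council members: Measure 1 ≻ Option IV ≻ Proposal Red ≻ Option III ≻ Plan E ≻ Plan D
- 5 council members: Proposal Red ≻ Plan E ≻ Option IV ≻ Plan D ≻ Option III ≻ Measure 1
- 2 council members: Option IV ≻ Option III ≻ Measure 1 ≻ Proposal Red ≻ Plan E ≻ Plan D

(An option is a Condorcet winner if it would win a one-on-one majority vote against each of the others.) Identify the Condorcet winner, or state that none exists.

Head-to-head results (17 council members):
Proposal Red vs Plan E: Proposal Red, 14–3.
Proposal Red vs Option IV: Proposal Red, 10–7.
Proposal Red–Measure 1: Proposal Red 10–7.
Proposal Red vs Option III: Proposal Red, 10–7.
Proposal Red vs Plan D: Proposal Red wins 14–3.
Plan E vs Option IV: Option IV, 9–8.
Plan E vs Measure 1: Measure 1 wins 12–5.
Plan E vs Option III: Option III wins 9–8.
Plan E vs Plan D: Plan E, 12–5.
Option IV–Measure 1: Measure 1 10–7.
Option IV–Option III: Option IV 12–5.
Option IV–Plan D: Option IV 9–8.
Measure 1–Option III: Option III 12–5.
Measure 1 vs Plan D: Measure 1 wins 12–5.
Option III vs Plan D: Option III, 9–8.
Proposal Red wins every pairwise contest, so Proposal Red is the Condorcet winner.

Proposal Red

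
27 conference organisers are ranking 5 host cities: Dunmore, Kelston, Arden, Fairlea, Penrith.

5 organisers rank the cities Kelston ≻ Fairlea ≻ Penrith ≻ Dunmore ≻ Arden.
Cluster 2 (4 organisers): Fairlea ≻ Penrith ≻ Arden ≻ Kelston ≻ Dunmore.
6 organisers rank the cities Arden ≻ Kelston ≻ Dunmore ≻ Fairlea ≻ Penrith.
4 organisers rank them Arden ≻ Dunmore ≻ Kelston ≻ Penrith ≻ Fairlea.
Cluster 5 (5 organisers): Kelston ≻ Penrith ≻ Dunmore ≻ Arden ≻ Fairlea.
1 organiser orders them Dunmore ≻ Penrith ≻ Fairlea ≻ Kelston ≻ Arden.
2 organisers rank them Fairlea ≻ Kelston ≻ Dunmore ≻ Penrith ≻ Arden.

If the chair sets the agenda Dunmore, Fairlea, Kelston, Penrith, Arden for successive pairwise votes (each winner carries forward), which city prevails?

Arden

Round 1: Dunmore vs Fairlea — 16–11, Dunmore advances.
Round 2: Dunmore vs Kelston — 5–22, Kelston advances.
Round 3: Kelston vs Penrith — 22–5, Kelston advances.
Round 4: Kelston vs Arden — 13–14, Arden advances.
The agenda winner is Arden.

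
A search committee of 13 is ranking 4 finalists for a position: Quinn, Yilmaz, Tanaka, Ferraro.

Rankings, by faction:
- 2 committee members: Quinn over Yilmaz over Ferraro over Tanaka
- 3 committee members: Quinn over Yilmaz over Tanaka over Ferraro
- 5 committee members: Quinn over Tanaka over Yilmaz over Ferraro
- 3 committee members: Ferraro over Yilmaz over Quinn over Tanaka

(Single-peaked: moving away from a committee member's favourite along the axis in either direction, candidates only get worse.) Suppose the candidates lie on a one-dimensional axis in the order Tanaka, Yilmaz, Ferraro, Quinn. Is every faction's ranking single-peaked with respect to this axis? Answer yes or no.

Axis positions: Tanaka=1, Yilmaz=2, Ferraro=3, Quinn=4.
Faction 1: ranking walks positions 4-2-3-1; Yilmaz is ranked above Ferraro even though Ferraro lies between Yilmaz and the peak Quinn on the axis — preferences dip and rise again. Not single-peaked.
Faction 2: ranking walks positions 4-2-1-3; Yilmaz is ranked above Ferraro even though Ferraro lies between Yilmaz and the peak Quinn on the axis — preferences dip and rise again. Not single-peaked.
Faction 3: ranking walks positions 4-1-2-3; Tanaka is ranked above Ferraro even though Ferraro lies between Tanaka and the peak Quinn on the axis — preferences dip and rise again. Not single-peaked.
Faction 4 (peak Ferraro at position 3): ranking walks positions 3-2-4-1, expanding outward from the peak — single-peaked.
Faction 1 violates single-peakedness, so the profile is not single-peaked on this axis.

no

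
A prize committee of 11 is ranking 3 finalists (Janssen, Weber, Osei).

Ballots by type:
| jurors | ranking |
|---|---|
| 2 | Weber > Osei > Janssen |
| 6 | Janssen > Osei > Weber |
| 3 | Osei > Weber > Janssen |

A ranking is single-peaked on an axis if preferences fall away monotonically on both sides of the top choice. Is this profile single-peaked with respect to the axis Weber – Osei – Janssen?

Axis positions: Weber=1, Osei=2, Janssen=3.
Type 1 (peak Weber at position 1): ranking walks positions 1-2-3, expanding outward from the peak — single-peaked.
Type 2 (peak Janssen at position 3): ranking walks positions 3-2-1, expanding outward from the peak — single-peaked.
Type 3 (peak Osei at position 2): ranking walks positions 2-1-3, expanding outward from the peak — single-peaked.
Every ranking is single-peaked on this axis.

yes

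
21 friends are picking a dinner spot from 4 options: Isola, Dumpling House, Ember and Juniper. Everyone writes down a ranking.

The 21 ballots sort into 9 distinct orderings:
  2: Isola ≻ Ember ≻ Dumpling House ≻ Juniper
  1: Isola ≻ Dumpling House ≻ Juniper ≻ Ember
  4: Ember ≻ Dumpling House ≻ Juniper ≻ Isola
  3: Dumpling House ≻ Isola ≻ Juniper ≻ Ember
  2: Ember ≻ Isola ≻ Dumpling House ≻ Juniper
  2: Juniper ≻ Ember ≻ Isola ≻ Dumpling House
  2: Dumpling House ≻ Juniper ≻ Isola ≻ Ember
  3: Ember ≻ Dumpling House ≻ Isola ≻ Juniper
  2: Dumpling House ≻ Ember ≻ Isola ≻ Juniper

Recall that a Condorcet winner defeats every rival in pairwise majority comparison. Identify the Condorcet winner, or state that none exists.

Head-to-head results (21 friends):
Isola vs Dumpling House: Dumpling House wins 14–7.
Isola vs Ember: Ember, 13–8.
Isola vs Juniper: Isola wins 13–8.
Dumpling House vs Ember: Ember, 13–8.
Dumpling House vs Juniper: Dumpling House wins 19–2.
Ember vs Juniper: Ember, 13–8.
Ember wins every pairwise contest, so Ember is the Condorcet winner.

Ember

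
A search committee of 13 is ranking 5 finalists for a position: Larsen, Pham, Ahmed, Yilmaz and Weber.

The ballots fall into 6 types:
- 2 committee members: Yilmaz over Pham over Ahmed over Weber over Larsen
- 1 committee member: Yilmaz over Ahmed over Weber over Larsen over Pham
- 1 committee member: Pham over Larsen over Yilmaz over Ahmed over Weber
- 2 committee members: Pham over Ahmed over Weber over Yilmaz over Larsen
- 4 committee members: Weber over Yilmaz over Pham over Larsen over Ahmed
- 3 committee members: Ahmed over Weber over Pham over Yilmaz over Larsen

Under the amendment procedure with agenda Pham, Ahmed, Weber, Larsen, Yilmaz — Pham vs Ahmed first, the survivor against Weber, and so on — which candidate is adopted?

Weber

Round 1: Pham vs Ahmed — 9–4, Pham advances.
Round 2: Pham vs Weber — 5–8, Weber advances.
Round 3: Weber vs Larsen — 12–1, Weber advances.
Round 4: Weber vs Yilmaz — 9–4, Weber advances.
Weber survives the agenda.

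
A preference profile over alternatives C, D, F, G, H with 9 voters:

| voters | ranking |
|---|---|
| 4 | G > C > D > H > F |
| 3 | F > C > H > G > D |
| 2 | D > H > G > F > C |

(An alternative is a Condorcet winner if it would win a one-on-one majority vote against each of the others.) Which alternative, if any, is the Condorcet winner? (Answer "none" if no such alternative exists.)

none

Pairwise majorities:
C vs D: C wins 7–2.
C–F: F 5–4.
C–G: G 6–3.
C–H: C 7–2.
D vs F: D wins 6–3.
D vs G: G wins 7–2.
D vs H: D wins 6–3.
F–G: G 6–3.
F vs H: H wins 6–3.
G vs H: H wins 5–4.
Every alternative loses at least once (C loses to F; D loses to C; F loses to D; G loses to H; H loses to C). The majority relation contains the cycle C beats D beats F beats C, so there is no Condorcet winner.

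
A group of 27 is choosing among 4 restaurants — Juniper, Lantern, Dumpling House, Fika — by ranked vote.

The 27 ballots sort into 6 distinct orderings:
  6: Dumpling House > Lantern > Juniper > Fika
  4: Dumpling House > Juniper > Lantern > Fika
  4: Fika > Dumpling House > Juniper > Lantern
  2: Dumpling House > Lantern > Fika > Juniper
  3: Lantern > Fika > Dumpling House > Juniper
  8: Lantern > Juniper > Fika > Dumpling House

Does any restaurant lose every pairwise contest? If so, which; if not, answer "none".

none

Pairwise majorities:
Juniper vs Lantern: 4+4 = 8 for Juniper, 19 for Lantern — Lantern by 19–8.
Juniper vs Dumpling House: Dumpling House wins 19–8.
Juniper vs Fika: Juniper wins 18–9.
Lantern–Dumpling House: Dumpling House 16–11.
Lantern vs Fika: 23 to 4, Lantern.
Dumpling House vs Fika: 6+4+2 = 12 for Dumpling House, 15 for Fika — Fika by 15–12.
Every restaurant wins at least one matchup (Juniper beats Fika; Lantern beats Juniper; Dumpling House beats Juniper; Fika beats Dumpling House), so there is no Condorcet loser.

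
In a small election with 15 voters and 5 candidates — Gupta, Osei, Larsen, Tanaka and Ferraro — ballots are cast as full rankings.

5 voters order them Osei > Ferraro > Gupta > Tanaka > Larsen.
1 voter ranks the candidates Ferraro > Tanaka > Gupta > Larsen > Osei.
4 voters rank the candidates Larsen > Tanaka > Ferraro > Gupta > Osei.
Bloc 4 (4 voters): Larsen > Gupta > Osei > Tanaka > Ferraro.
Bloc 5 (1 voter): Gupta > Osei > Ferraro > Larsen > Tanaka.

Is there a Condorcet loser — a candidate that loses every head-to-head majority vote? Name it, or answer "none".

none

Head-to-head results (15 voters):
Gupta vs Osei: 1+4+4+1 = 10 for Gupta, 5 for Osei — Gupta by 10–5.
Gupta–Larsen: Larsen 8–7.
Gupta vs Tanaka: 10 to 5, Gupta.
Gupta vs Ferraro: Gupta preferred on 4+1 = 5 ballots; Ferraro wins 10–5.
Osei vs Larsen: 6 to 9, Larsen.
Osei vs Tanaka: Osei is ranked higher on 5+4+1 = 10 ballots, Tanaka on 5. Osei wins 10–5.
Osei vs Ferraro: Osei wins 10–5.
Larsen–Tanaka: Larsen 9–6.
Larsen vs Ferraro: 8 to 7, Larsen.
Tanaka vs Ferraro: Tanaka wins 8–7.
Every candidate wins at least one matchup (Gupta beats Osei; Osei beats Tanaka; Larsen beats Gupta; Tanaka beats Ferraro; Ferraro beats Gupta), so there is no Condorcet loser.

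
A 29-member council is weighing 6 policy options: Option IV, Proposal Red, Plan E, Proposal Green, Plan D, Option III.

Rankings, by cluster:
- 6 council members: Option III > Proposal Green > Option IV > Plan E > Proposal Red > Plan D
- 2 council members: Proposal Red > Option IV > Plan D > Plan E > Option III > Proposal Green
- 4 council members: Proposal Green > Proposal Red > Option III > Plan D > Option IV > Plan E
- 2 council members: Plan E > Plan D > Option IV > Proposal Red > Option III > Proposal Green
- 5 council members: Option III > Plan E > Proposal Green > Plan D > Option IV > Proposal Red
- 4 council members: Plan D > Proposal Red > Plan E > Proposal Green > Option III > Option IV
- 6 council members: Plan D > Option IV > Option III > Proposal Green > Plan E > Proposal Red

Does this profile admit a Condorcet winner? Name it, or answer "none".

Option III

Pairwise majorities:
Option IV vs Proposal Red: 19 to 10, Option IV.
Option IV vs Plan E: Option IV is ranked higher on 6+2+4+6 = 18 ballots, Plan E on 11. Option IV wins 18–11.
Option IV vs Proposal Green: 10 to 19, Proposal Green.
Option IV vs Plan D: Option IV is ranked higher on 6+2 = 8 ballots, Plan D on 21. Plan D wins 21–8.
Option IV vs Option III: 10 to 19, Option III.
Proposal Red vs Plan E: 10 to 19, Plan E.
Proposal Red vs Proposal Green: 8 to 21, Proposal Green.
Proposal Red vs Plan D: 6+2+4 = 12 for Proposal Red, 17 for Plan D — Plan D by 17–12.
Proposal Red vs Option III: 12 to 17, Option III.
Plan E vs Proposal Green: 13 to 16, Proposal Green.
Plan E vs Plan D: 13 to 16, Plan D.
Plan E vs Option III: Plan E is ranked higher on 2+2+4 = 8 ballots, Option III on 21. Option III wins 21–8.
Proposal Green vs Plan D: Proposal Green preferred on 6+4+5 = 15 ballots; Proposal Green wins 15–14.
Proposal Green vs Option III: Proposal Green is ranked higher on 4+4 = 8 ballots, Option III on 21. Option III wins 21–8.
Plan D vs Option III: Plan D is ranked higher on 2+2+4+6 = 14 ballots, Option III on 15. Option III wins 15–14.
Option III wins every pairwise contest, so Option III is the Condorcet winner.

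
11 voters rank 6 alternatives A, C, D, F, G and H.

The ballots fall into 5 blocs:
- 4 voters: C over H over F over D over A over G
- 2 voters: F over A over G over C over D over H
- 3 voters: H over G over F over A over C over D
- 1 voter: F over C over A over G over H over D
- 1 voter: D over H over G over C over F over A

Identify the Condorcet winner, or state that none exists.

none

Head-to-head results (11 voters):
A vs C: C wins 6–5.
A vs D: A is ranked higher on 2+3+1 = 6 ballots, D on 5. A wins 6–5.
A–F: F 11–0.
A–G: A 7–4.
A–H: H 8–3.
C–D: C 10–1.
C vs F: C preferred on 4+1 = 5 ballots; F wins 6–5.
C vs G: C preferred on 4+1 = 5 ballots; G wins 6–5.
C vs H: C wins 7–4.
D vs F: F, 10–1.
D vs G: D is ranked higher on 4+1 = 5 ballots, G on 6. G wins 6–5.
D vs H: D preferred on 2+1 = 3 ballots; H wins 8–3.
F vs G: F, 7–4.
F vs H: F preferred on 2+1 = 3 ballots; H wins 8–3.
G vs H: H wins 8–3.
No alternative is unbeaten: A loses to C; C loses to F; D loses to A; F loses to H; G loses to A; H loses to C. In particular A → G → C → A is a majority cycle — no Condorcet winner exists.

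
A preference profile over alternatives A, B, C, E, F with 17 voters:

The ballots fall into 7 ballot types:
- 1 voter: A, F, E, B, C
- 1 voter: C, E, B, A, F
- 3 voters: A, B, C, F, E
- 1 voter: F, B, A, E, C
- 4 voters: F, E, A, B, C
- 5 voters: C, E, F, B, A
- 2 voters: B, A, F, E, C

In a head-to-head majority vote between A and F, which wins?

Ballots ranking A above F: 1 + 1 + 3 + 2 = 7.
Ballots ranking F above A: 17 − 7 = 10.
F wins the head-to-head 10–7.

F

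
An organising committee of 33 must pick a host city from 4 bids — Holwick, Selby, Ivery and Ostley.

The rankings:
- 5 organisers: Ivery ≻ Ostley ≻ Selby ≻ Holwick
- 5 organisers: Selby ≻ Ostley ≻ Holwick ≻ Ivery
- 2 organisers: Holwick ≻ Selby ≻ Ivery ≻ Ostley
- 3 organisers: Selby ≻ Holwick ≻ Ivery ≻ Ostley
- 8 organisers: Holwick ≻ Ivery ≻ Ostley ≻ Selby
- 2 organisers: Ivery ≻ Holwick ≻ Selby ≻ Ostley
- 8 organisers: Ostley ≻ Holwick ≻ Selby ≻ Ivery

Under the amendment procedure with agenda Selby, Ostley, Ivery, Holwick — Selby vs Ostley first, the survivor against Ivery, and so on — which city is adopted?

Round 1: Selby vs Ostley — 12–21, Ostley advances.
Round 2: Ostley vs Ivery — 13–20, Ivery advances.
Round 3: Ivery vs Holwick — 7–26, Holwick advances.
The agenda winner is Holwick.

Holwick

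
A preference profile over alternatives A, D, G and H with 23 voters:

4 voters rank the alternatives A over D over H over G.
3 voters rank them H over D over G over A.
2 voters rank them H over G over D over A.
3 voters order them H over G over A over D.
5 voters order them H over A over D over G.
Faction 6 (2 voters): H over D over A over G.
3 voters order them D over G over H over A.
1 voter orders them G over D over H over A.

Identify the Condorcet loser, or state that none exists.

Head-to-head results (23 voters):
A vs D: A wins 12–11.
A vs G: G, 12–11.
A vs H: H, 19–4.
D vs G: D wins 17–6.
D–H: H 15–8.
G vs H: H, 19–4.
Every alternative wins at least one matchup (A beats D; D beats G; G beats A; H beats A), so there is no Condorcet loser.

none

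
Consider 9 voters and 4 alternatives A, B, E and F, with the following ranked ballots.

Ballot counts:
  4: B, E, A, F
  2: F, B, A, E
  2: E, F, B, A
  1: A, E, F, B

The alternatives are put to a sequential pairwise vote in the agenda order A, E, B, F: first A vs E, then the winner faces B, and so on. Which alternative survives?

F

Round 1: A vs E — 3–6, E advances.
Round 2: E vs B — 3–6, B advances.
Round 3: B vs F — 4–5, F advances.
F survives the agenda.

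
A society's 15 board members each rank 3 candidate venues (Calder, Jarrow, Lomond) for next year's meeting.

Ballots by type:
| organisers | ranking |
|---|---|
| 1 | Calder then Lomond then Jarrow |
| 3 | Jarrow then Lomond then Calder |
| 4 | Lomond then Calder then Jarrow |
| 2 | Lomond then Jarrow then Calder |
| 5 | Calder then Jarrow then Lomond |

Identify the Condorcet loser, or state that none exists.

Head-to-head results (15 organisers):
Calder vs Jarrow: Calder preferred on 1+4+5 = 10 ballots; Calder wins 10–5.
Calder–Lomond: Lomond 9–6.
Jarrow vs Lomond: Jarrow preferred on 3+5 = 8 ballots; Jarrow wins 8–7.
No city is winless: Calder beats Jarrow; Jarrow beats Lomond; Lomond beats Calder. There is no Condorcet loser.

none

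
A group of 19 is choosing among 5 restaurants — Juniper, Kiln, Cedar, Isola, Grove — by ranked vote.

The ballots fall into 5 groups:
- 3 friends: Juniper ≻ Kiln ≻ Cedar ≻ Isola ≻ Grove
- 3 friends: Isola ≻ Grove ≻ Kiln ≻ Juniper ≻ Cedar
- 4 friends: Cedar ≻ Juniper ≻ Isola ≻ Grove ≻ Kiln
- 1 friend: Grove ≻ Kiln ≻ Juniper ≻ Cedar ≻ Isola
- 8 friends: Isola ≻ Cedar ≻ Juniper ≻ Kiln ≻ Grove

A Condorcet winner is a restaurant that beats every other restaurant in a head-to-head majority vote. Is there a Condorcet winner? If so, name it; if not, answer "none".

Isola

Check each pair by majority over 19 ballots:
Juniper vs Kiln: Juniper, 15–4.
Juniper–Cedar: Cedar 12–7.
Juniper vs Isola: Isola wins 11–8.
Juniper vs Grove: Juniper, 15–4.
Kiln–Cedar: Cedar 12–7.
Kiln vs Isola: Isola, 15–4.
Kiln vs Grove: Kiln, 11–8.
Cedar vs Isola: Isola, 11–8.
Cedar vs Grove: Cedar, 15–4.
Isola–Grove: Isola 18–1.
Isola beats each of Juniper, Kiln, Cedar, Grove — Isola is the Condorcet winner.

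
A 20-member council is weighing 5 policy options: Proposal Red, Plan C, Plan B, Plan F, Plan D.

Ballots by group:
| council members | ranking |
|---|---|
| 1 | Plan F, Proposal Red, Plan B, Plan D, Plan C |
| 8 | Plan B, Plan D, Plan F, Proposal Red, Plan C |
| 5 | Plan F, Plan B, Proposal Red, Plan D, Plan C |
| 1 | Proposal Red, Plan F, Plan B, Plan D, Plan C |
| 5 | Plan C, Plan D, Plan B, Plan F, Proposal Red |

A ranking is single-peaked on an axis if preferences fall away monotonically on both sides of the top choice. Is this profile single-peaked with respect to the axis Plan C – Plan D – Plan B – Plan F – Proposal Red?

yes

Axis positions: Plan C=1, Plan D=2, Plan B=3, Plan F=4, Proposal Red=5.
Group 1 (peak Plan F at position 4): ranking walks positions 4-5-3-2-1, expanding outward from the peak — single-peaked.
Group 2 (peak Plan B at position 3): ranking walks positions 3-2-4-5-1, expanding outward from the peak — single-peaked.
Group 3 (peak Plan F at position 4): ranking walks positions 4-3-5-2-1, expanding outward from the peak — single-peaked.
Group 4 (peak Proposal Red at position 5): ranking walks positions 5-4-3-2-1, expanding outward from the peak — single-peaked.
Group 5 (peak Plan C at position 1): ranking walks positions 1-2-3-4-5, expanding outward from the peak — single-peaked.
Every ranking is single-peaked on this axis.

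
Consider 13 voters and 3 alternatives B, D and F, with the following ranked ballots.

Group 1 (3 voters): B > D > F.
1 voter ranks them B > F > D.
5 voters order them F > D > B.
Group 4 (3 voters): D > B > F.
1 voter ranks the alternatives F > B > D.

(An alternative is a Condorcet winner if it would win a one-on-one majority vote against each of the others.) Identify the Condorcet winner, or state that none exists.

Head-to-head results (13 voters):
B vs D: B preferred on 3+1+1 = 5 ballots; D wins 8–5.
B vs F: 7 to 6, B.
D vs F: D is ranked higher on 3+3 = 6 ballots, F on 7. F wins 7–6.
Every alternative loses at least once (B loses to D; D loses to F; F loses to B). The majority relation contains the cycle B beats F beats D beats B, so there is no Condorcet winner.

none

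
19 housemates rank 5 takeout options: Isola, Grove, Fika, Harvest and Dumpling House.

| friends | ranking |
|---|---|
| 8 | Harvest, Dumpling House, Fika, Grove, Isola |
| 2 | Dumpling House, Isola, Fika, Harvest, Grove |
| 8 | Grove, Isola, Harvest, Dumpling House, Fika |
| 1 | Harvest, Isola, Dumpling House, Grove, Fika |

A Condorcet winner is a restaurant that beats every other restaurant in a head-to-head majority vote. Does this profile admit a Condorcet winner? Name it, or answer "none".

none

Pairwise majorities:
Isola vs Grove: 2+1 = 3 for Isola, 16 for Grove — Grove by 16–3.
Isola vs Fika: Isola is ranked higher on 2+8+1 = 11 ballots, Fika on 8. Isola wins 11–8.
Isola vs Harvest: Isola preferred on 2+8 = 10 ballots; Isola wins 10–9.
Isola vs Dumpling House: Isola preferred on 8+1 = 9 ballots; Dumpling House wins 10–9.
Grove vs Fika: Grove is ranked higher on 8+1 = 9 ballots, Fika on 10. Fika wins 10–9.
Grove vs Harvest: Grove preferred on 8 ballots; Harvest wins 11–8.
Grove vs Dumpling House: 8 for Grove, 11 for Dumpling House — Dumpling House by 11–8.
Fika vs Harvest: 2 to 17, Harvest.
Fika vs Dumpling House: 0 to 19, Dumpling House.
Harvest vs Dumpling House: Harvest is ranked higher on 8+8+1 = 17 ballots, Dumpling House on 2. Harvest wins 17–2.
Each restaurant drops at least one matchup (Isola loses to Grove; Grove loses to Fika; Fika loses to Isola; Harvest loses to Isola; Dumpling House loses to Harvest); the cycle Isola → Fika → Grove → Isola rules out a Condorcet winner.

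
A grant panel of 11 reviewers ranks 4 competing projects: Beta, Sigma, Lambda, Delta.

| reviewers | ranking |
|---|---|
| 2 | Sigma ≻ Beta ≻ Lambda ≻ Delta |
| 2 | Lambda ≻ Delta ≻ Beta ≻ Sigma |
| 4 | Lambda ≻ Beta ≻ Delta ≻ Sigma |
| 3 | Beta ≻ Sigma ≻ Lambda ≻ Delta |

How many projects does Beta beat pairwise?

Beta against each rival (11 reviewers):
Beta vs Sigma: Beta wins 9–2.
Beta vs Lambda: Beta is ranked higher on 2+3 = 5 ballots, Lambda on 6. Lambda wins 6–5.
Beta vs Delta: Beta, 9–2.
Beta beats Sigma, Delta; loses to Lambda — 2 pairwise wins.

2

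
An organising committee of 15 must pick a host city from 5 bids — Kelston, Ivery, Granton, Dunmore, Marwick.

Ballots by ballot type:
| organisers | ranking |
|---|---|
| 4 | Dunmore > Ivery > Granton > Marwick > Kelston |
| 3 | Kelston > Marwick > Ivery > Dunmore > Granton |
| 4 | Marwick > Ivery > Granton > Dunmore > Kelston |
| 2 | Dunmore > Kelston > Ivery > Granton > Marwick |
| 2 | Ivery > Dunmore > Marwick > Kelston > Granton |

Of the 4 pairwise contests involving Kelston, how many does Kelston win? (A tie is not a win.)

Kelston against each rival (15 organisers):
Kelston vs Ivery: Kelston is ranked higher on 3+2 = 5 ballots, Ivery on 10. Ivery wins 10–5.
Kelston vs Granton: 3+2+2 = 7 for Kelston, 8 for Granton — Granton by 8–7.
Kelston vs Dunmore: 3 for Kelston, 12 for Dunmore — Dunmore by 12–3.
Kelston vs Marwick: Marwick, 10–5.
Kelston beats no one; loses to Ivery, Granton, Dunmore, Marwick — 0 pairwise wins.

0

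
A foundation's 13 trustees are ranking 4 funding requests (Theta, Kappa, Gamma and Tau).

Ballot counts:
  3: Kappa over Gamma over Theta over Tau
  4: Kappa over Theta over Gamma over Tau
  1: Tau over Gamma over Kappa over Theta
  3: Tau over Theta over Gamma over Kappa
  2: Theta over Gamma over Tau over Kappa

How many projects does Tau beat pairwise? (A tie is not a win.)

Tau against each rival (13 reviewers):
Tau vs Theta: Theta, 9–4.
Tau vs Kappa: 6 to 7, Kappa.
Tau vs Gamma: Tau preferred on 1+3 = 4 ballots; Gamma wins 9–4.
Tau beats no one; loses to Theta, Kappa, Gamma — 0 pairwise wins.

0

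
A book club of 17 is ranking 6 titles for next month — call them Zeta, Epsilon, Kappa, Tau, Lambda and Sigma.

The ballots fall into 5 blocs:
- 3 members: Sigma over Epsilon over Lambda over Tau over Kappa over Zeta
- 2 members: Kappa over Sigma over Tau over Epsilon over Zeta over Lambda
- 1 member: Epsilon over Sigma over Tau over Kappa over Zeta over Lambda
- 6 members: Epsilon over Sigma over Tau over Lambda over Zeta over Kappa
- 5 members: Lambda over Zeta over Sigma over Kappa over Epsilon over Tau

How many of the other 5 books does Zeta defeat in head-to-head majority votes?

Zeta against each rival (17 members):
Zeta vs Epsilon: 5 for Zeta, 12 for Epsilon — Epsilon by 12–5.
Zeta vs Kappa: 11 to 6, Zeta.
Zeta vs Tau: Zeta is ranked higher on 5 ballots, Tau on 12. Tau wins 12–5.
Zeta vs Lambda: Zeta preferred on 2+1 = 3 ballots; Lambda wins 14–3.
Zeta–Sigma: Sigma 12–5.
Zeta beats Kappa; loses to Epsilon, Tau, Lambda, Sigma — 1 pairwise win.

1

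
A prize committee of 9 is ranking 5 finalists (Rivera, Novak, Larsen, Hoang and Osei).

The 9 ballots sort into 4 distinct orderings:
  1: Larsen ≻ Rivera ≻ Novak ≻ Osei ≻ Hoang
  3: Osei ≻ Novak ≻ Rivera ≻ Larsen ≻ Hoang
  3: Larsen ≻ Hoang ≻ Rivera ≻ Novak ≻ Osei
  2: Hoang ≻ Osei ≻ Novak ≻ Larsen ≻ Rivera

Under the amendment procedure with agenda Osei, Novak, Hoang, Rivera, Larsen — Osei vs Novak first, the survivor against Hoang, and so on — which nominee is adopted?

Larsen

Round 1: Osei vs Novak — 5–4, Osei advances.
Round 2: Osei vs Hoang — 4–5, Hoang advances.
Round 3: Hoang vs Rivera — 5–4, Hoang advances.
Round 4: Hoang vs Larsen — 2–7, Larsen advances.
The agenda winner is Larsen.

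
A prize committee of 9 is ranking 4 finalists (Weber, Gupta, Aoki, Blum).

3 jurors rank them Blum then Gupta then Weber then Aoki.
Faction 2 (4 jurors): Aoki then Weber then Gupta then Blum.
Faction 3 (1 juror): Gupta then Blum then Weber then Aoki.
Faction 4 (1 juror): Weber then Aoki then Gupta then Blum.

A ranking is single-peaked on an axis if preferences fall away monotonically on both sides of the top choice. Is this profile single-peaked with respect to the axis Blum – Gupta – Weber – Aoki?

Axis positions: Blum=1, Gupta=2, Weber=3, Aoki=4.
Faction 1 (peak Blum at position 1): ranking walks positions 1-2-3-4, expanding outward from the peak — single-peaked.
Faction 2 (peak Aoki at position 4): ranking walks positions 4-3-2-1, expanding outward from the peak — single-peaked.
Faction 3 (peak Gupta at position 2): ranking walks positions 2-1-3-4, expanding outward from the peak — single-peaked.
Faction 4 (peak Weber at position 3): ranking walks positions 3-4-2-1, expanding outward from the peak — single-peaked.
Every ranking is single-peaked on this axis.

yes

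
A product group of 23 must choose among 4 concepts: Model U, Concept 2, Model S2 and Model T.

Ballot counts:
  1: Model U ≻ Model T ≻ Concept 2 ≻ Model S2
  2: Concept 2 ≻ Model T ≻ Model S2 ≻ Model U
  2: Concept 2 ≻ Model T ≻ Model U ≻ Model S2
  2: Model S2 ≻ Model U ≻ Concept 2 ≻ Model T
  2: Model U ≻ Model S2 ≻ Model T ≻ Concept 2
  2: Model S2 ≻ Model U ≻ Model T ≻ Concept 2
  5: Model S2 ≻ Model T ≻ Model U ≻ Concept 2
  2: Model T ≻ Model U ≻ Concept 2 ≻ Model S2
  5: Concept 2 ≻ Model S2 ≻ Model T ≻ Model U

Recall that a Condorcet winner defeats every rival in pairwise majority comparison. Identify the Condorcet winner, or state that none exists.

Pairwise majorities:
Model U–Concept 2: Model U 14–9.
Model U–Model S2: Model S2 16–7.
Model U vs Model T: 1+2+2+2 = 7 for Model U, 16 for Model T — Model T by 16–7.
Concept 2 vs Model S2: Concept 2 wins 12–11.
Concept 2 vs Model T: Concept 2 preferred on 2+2+2+5 = 11 ballots; Model T wins 12–11.
Model S2 vs Model T: Model S2, 16–7.
Every design loses at least once (Model U loses to Model S2; Concept 2 loses to Model U; Model S2 loses to Concept 2; Model T loses to Model S2). The majority relation contains the cycle Model U beats Concept 2 beats Model S2 beats Model U, so there is no Condorcet winner.

none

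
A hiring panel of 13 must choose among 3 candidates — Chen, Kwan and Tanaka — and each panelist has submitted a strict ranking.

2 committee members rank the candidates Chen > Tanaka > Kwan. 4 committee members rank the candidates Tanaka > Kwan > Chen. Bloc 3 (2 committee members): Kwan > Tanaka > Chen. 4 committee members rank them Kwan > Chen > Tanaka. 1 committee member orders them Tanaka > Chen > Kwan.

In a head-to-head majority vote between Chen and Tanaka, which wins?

Ballots ranking Chen above Tanaka: 2 + 4 = 6.
Ballots ranking Tanaka above Chen: 13 − 6 = 7.
Tanaka wins the head-to-head 7–6.

Tanaka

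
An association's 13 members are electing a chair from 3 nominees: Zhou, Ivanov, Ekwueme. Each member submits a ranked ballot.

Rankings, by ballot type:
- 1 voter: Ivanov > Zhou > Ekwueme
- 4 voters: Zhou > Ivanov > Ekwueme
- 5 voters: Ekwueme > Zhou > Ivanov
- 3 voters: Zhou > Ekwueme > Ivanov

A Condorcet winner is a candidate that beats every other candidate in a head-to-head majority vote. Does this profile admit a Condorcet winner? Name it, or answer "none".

Head-to-head results (13 voters):
Zhou vs Ivanov: Zhou wins 12–1.
Zhou vs Ekwueme: Zhou preferred on 1+4+3 = 8 ballots; Zhou wins 8–5.
Ivanov–Ekwueme: Ekwueme 8–5.
Zhou defeats every rival head-to-head and is the Condorcet winner.

Zhou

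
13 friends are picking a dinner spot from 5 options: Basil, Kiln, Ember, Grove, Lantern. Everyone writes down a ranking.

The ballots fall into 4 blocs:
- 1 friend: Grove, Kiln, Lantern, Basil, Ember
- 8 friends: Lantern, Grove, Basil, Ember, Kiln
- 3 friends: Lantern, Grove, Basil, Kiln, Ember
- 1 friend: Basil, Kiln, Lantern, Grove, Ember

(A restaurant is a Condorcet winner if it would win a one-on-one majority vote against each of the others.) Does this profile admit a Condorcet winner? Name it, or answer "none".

Lantern

Head-to-head results (13 friends):
Basil vs Kiln: 8+3+1 = 12 for Basil, 1 for Kiln — Basil by 12–1.
Basil vs Ember: Basil preferred on 1+8+3+1 = 13 ballots; Basil wins 13–0.
Basil vs Grove: Basil is ranked higher on 1 ballot, Grove on 12. Grove wins 12–1.
Basil vs Lantern: 1 to 12, Lantern.
Kiln vs Ember: 5 to 8, Ember.
Kiln vs Grove: 1 to 12, Grove.
Kiln vs Lantern: 2 to 11, Lantern.
Ember vs Grove: 0 to 13, Grove.
Ember vs Lantern: 0 to 13, Lantern.
Grove vs Lantern: Grove is ranked higher on 1 ballot, Lantern on 12. Lantern wins 12–1.
Only Lantern has no losses; Lantern is the Condorcet winner.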